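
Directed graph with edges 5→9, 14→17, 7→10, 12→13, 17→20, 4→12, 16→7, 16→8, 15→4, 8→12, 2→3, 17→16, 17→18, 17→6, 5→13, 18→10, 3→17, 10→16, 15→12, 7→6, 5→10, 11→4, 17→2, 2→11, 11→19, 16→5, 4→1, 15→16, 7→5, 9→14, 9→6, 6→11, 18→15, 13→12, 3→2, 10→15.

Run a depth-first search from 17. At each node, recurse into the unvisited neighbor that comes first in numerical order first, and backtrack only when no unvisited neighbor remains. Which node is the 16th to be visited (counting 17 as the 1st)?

Visit 17
17 → 2
2 → 3
2 → 11
11 → 4
4 → 1
4 → 12
12 → 13
11 → 19
17 → 6
17 → 16
16 → 5
5 → 9
9 → 14
5 → 10
10 → 15
16 → 7
16 → 8
17 → 18
17 → 20

Visit order: 17, 2, 3, 11, 4, 1, 12, 13, 19, 6, 16, 5, 9, 14, 10, 15, 7, 8, 18, 20

15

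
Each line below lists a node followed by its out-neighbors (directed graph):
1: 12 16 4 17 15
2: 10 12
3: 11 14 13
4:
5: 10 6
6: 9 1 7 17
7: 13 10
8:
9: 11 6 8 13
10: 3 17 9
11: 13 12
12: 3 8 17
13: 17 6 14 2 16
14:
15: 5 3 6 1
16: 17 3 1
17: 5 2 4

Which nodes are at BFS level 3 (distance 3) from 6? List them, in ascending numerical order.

3, 14

Level 0: 6
Level 1: 1, 7, 9, 17
Level 2: 2, 4, 5, 8, 10, 11, 12, 13, 15, 16
Level 3: 3, 14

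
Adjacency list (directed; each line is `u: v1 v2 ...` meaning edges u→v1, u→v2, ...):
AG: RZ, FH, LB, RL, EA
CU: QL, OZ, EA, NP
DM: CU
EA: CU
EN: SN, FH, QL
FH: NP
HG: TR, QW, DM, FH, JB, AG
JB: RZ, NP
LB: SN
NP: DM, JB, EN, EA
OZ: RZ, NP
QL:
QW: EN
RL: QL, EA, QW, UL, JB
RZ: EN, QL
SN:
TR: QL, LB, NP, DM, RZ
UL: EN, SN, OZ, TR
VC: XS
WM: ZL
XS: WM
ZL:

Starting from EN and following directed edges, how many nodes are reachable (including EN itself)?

BFS from EN visits: EN, SN, QL, FH, NP, JB, EA, DM, RZ, CU, OZ
Reachable nodes: 11 of 22 total.

11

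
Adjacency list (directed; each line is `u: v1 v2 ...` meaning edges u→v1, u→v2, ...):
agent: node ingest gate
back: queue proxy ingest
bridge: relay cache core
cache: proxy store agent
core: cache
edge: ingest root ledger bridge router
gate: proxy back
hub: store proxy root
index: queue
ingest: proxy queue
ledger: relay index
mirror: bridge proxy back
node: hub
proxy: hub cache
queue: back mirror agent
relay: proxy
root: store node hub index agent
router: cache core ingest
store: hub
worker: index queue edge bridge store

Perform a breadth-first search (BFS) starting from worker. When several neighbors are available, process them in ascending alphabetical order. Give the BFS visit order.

worker → bridge → edge → index → queue → store → cache → core → relay → ingest → ledger → root → router → agent → back → mirror → hub → proxy → node → gate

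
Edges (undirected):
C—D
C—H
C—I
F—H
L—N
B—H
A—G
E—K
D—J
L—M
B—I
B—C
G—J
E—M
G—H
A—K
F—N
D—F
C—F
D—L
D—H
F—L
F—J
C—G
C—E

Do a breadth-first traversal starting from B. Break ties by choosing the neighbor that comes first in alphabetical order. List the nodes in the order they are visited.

B, C, H, I, D, E, F, G, J, L, K, M, N, A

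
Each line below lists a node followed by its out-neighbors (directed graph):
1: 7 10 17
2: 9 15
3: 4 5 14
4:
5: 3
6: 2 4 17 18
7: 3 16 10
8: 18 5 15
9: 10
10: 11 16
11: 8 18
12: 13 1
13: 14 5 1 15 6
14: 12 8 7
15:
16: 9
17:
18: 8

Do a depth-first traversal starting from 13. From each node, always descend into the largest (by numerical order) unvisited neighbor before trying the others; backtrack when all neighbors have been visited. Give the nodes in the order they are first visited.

13 → 15 → 14 → 12 → 1 → 17 → 10 → 16 → 9 → 11 → 18 → 8 → 5 → 3 → 4 → 7 → 6 → 2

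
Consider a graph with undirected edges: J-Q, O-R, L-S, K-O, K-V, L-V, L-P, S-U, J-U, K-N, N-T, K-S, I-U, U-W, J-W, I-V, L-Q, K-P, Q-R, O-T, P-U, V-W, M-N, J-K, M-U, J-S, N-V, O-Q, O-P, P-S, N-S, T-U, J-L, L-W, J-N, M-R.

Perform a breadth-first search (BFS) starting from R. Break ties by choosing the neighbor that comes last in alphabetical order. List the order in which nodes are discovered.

R Q O M L J T P K U N W V S I

Visit R; enqueue Q, O, M → queue [Q, O, M]
Visit Q; enqueue L, J → queue [O, M, L, J]
Visit O; enqueue T, P, K → queue [M, L, J, T, P, K]
Visit M; enqueue U, N → queue [L, J, T, P, K, U, N]
Visit L; enqueue W, V, S → queue [J, T, P, K, U, N, W, V, S]
Visit J → queue [T, P, K, U, N, W, V, S]
Visit T → queue [P, K, U, N, W, V, S]
Visit P → queue [K, U, N, W, V, S]
Visit K → queue [U, N, W, V, S]
Visit U; enqueue I → queue [N, W, V, S, I]
Visit N → queue [W, V, S, I]
Visit W → queue [V, S, I]
Visit V → queue [S, I]
Visit S → queue [I]
Visit I → queue []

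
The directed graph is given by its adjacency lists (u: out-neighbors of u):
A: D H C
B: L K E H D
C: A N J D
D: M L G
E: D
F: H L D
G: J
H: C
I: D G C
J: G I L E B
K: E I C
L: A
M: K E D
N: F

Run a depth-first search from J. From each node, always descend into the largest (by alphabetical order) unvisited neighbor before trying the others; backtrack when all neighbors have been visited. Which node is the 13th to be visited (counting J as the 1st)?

E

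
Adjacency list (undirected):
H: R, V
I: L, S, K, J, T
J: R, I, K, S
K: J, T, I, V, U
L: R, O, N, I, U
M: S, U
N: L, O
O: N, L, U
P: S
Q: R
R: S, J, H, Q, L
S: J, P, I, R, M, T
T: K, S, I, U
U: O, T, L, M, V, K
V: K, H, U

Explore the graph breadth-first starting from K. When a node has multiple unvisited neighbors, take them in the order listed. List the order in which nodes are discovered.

Visit K; enqueue J, T, I, V, U → queue [J, T, I, V, U]
Visit J; enqueue R, S → queue [T, I, V, U, R, S]
Visit T → queue [I, V, U, R, S]
Visit I; enqueue L → queue [V, U, R, S, L]
Visit V; enqueue H → queue [U, R, S, L, H]
Visit U; enqueue O, M → queue [R, S, L, H, O, M]
Visit R; enqueue Q → queue [S, L, H, O, M, Q]
Visit S; enqueue P → queue [L, H, O, M, Q, P]
Visit L; enqueue N → queue [H, O, M, Q, P, N]
Visit H → queue [O, M, Q, P, N]
Visit O → queue [M, Q, P, N]
Visit M → queue [Q, P, N]
Visit Q → queue [P, N]
Visit P → queue [N]
Visit N → queue []

K -> J -> T -> I -> V -> U -> R -> S -> L -> H -> O -> M -> Q -> P -> N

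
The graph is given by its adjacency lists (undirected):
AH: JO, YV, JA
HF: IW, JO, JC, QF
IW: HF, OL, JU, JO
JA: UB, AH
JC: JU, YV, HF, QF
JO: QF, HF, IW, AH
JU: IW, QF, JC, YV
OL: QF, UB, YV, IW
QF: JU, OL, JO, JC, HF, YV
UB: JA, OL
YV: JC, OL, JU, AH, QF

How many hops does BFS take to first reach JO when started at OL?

2

Level 0: OL
Level 1: IW, QF, UB, YV
Level 2: AH, HF, JA, JC, JO, JU
JO first appears at level 2.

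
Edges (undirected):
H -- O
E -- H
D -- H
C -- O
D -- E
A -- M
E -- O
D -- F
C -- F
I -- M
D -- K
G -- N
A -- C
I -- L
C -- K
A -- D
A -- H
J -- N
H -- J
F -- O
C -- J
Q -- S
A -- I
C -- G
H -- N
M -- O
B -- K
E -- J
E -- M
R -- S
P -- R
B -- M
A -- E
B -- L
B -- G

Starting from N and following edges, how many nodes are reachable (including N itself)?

BFS from N visits: N, J, H, G, E, C, O, D, A, B, M, K, F, I, L
Reachable nodes: 15 of 19 total.

15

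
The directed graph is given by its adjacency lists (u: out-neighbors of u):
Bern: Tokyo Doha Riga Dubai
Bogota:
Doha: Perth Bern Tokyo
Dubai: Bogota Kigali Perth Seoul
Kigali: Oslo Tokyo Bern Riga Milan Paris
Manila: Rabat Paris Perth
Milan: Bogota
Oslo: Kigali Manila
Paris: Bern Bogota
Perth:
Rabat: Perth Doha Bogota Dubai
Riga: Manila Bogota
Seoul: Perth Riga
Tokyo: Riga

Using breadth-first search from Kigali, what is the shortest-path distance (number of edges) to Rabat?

3

Level 0: Kigali
Level 1: Bern, Milan, Oslo, Paris, Riga, Tokyo
Level 2: Bogota, Doha, Dubai, Manila
Level 3: Perth, Rabat, Seoul
Rabat first appears at level 3.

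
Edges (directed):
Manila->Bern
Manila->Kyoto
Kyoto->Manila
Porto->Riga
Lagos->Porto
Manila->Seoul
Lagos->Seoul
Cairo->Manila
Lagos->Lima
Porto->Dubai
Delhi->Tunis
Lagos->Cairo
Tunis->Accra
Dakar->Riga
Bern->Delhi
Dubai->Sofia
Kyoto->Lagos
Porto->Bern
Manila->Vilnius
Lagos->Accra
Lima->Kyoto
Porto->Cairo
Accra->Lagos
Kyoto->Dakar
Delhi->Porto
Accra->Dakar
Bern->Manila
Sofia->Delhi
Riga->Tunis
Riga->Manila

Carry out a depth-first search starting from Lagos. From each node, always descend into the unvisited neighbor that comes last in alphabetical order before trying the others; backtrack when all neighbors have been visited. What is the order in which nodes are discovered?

Visit Lagos
Lagos → Seoul
Lagos → Porto
Porto → Riga
Riga → Tunis
Tunis → Accra
Accra → Dakar
Riga → Manila
Manila → Vilnius
Manila → Kyoto
Manila → Bern
Bern → Delhi
Porto → Dubai
Dubai → Sofia
Porto → Cairo
Lagos → Lima

Lagos Seoul Porto Riga Tunis Accra Dakar Manila Vilnius Kyoto Bern Delhi Dubai Sofia Cairo Lima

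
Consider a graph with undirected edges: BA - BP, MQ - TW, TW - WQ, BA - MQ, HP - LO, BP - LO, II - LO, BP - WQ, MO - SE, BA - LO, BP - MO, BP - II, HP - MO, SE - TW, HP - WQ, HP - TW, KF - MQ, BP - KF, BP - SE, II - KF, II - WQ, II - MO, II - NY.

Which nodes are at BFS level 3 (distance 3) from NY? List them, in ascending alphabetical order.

BA, HP, MQ, SE, TW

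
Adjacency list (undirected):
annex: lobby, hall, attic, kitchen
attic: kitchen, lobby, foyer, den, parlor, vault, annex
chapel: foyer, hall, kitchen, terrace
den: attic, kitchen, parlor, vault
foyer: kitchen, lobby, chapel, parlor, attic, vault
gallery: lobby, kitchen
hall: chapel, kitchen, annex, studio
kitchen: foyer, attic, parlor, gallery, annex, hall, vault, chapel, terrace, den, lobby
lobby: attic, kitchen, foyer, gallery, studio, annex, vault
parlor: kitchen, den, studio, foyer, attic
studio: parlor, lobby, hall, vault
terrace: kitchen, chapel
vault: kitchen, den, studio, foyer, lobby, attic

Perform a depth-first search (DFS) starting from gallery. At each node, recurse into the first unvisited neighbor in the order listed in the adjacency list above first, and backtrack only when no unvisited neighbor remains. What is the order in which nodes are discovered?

gallery, lobby, attic, kitchen, foyer, chapel, hall, annex, studio, parlor, den, vault, terrace

Visit gallery
gallery → lobby
lobby → attic
attic → kitchen
kitchen → foyer
foyer → chapel
chapel → hall
hall → annex
hall → studio
studio → parlor
parlor → den
den → vault
chapel → terrace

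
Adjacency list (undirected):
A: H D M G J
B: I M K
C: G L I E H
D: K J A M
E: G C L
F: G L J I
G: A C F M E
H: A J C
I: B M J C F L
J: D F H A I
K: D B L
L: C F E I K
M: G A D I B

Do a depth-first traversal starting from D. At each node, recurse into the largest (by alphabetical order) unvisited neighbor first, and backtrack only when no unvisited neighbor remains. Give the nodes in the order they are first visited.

Visit D
D → M
M → I
I → L
L → K
K → B
L → F
F → J
J → H
H → C
C → G
G → E
G → A

D M I L K B F J H C G E A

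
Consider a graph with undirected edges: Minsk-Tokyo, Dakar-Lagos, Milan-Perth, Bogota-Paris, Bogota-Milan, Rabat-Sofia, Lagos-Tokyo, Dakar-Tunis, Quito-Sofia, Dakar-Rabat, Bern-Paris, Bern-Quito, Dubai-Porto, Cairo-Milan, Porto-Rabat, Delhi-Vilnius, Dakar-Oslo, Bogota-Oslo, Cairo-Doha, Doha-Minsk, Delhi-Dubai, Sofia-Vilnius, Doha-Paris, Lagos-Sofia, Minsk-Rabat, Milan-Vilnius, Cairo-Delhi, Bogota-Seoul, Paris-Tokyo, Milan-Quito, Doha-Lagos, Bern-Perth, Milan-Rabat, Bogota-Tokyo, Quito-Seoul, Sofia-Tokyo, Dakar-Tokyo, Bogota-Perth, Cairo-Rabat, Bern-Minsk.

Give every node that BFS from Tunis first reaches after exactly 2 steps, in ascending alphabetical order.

Level 0: Tunis
Level 1: Dakar
Level 2: Lagos, Oslo, Rabat, Tokyo
Level 3: Bogota, Cairo, Doha, Milan, Minsk, Paris, Porto, Sofia
Level 4: Bern, Delhi, Dubai, Perth, Quito, Seoul, Vilnius

Lagos, Oslo, Rabat, Tokyo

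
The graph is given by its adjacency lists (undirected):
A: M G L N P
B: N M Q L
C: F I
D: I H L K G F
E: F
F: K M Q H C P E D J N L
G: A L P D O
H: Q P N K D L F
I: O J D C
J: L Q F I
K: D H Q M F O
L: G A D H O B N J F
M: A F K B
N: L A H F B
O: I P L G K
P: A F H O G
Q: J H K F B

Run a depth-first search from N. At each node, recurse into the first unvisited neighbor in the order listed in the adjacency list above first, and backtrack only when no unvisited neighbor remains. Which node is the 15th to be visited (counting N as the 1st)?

B

Visit N
N → L
L → G
G → A
A → M
M → F
F → K
K → D
D → I
I → O
O → P
P → H
H → Q
Q → J
Q → B
I → C
F → E

Visit order: N, L, G, A, M, F, K, D, I, O, P, H, Q, J, B, C, E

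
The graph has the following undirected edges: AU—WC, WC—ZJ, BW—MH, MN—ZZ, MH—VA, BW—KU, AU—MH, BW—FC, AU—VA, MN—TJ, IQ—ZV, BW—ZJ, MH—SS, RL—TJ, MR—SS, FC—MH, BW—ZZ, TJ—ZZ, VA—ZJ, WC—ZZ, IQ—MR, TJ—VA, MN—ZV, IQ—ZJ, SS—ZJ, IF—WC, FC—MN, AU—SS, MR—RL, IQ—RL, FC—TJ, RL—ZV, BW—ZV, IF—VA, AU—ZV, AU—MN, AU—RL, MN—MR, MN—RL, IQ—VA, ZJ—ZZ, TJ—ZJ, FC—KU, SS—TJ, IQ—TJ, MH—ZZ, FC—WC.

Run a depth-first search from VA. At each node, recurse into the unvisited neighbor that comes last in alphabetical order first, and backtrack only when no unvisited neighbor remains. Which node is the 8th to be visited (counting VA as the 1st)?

Visit VA
VA → ZJ
ZJ → ZZ
ZZ → WC
WC → IF
WC → FC
FC → TJ
TJ → SS
SS → MR
MR → RL
RL → ZV
ZV → MN
MN → AU
AU → MH
MH → BW
BW → KU
ZV → IQ

Visit order: VA, ZJ, ZZ, WC, IF, FC, TJ, SS, MR, RL, ZV, MN, AU, MH, BW, KU, IQ

SS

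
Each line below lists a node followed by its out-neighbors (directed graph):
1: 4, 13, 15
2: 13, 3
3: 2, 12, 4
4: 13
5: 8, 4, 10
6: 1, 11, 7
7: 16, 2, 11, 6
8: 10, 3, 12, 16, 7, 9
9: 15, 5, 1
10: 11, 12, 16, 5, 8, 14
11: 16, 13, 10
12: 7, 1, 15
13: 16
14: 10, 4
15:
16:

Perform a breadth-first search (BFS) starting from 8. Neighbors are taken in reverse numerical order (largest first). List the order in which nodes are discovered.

Visit 8; enqueue 16, 12, 10, 9, 7, 3 → queue [16, 12, 10, 9, 7, 3]
Visit 16 → queue [12, 10, 9, 7, 3]
Visit 12; enqueue 15, 1 → queue [10, 9, 7, 3, 15, 1]
Visit 10; enqueue 14, 11, 5 → queue [9, 7, 3, 15, 1, 14, 11, 5]
Visit 9 → queue [7, 3, 15, 1, 14, 11, 5]
Visit 7; enqueue 6, 2 → queue [3, 15, 1, 14, 11, 5, 6, 2]
Visit 3; enqueue 4 → queue [15, 1, 14, 11, 5, 6, 2, 4]
Visit 15 → queue [1, 14, 11, 5, 6, 2, 4]
Visit 1; enqueue 13 → queue [14, 11, 5, 6, 2, 4, 13]
Visit 14 → queue [11, 5, 6, 2, 4, 13]
Visit 11 → queue [5, 6, 2, 4, 13]
Visit 5 → queue [6, 2, 4, 13]
Visit 6 → queue [2, 4, 13]
Visit 2 → queue [4, 13]
Visit 4 → queue [13]
Visit 13 → queue []

8, 16, 12, 10, 9, 7, 3, 15, 1, 14, 11, 5, 6, 2, 4, 13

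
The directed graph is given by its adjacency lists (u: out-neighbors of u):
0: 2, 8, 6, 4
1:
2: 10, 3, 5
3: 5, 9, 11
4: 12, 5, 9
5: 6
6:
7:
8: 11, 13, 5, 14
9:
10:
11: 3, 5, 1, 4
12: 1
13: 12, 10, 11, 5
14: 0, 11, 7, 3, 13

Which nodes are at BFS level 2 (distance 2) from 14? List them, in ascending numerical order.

Level 0: 14
Level 1: 0, 3, 7, 11, 13
Level 2: 1, 2, 4, 5, 6, 8, 9, 10, 12

1, 2, 4, 5, 6, 8, 9, 10, 12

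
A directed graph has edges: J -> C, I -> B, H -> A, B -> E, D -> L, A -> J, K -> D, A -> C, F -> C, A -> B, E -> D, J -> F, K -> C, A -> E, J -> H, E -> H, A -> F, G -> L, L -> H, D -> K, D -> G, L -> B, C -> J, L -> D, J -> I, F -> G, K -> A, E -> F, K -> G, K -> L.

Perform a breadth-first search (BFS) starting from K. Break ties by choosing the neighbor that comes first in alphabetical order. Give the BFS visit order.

K → A → C → D → G → L → B → E → F → J → H → I

Visit K; enqueue A, C, D, G, L → queue [A, C, D, G, L]
Visit A; enqueue B, E, F, J → queue [C, D, G, L, B, E, F, J]
Visit C → queue [D, G, L, B, E, F, J]
Visit D → queue [G, L, B, E, F, J]
Visit G → queue [L, B, E, F, J]
Visit L; enqueue H → queue [B, E, F, J, H]
Visit B → queue [E, F, J, H]
Visit E → queue [F, J, H]
Visit F → queue [J, H]
Visit J; enqueue I → queue [H, I]
Visit H → queue [I]
Visit I → queue []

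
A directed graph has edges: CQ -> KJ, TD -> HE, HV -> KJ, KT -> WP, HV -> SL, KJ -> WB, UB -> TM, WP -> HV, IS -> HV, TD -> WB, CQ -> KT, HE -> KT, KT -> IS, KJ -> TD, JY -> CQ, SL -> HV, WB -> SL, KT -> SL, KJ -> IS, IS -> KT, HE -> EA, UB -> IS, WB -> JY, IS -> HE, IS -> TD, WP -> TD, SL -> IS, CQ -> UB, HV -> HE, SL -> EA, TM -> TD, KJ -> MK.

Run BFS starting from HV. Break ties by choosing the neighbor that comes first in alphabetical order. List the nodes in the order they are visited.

Visit HV; enqueue HE, KJ, SL → queue [HE, KJ, SL]
Visit HE; enqueue EA, KT → queue [KJ, SL, EA, KT]
Visit KJ; enqueue IS, MK, TD, WB → queue [SL, EA, KT, IS, MK, TD, WB]
Visit SL → queue [EA, KT, IS, MK, TD, WB]
Visit EA → queue [KT, IS, MK, TD, WB]
Visit KT; enqueue WP → queue [IS, MK, TD, WB, WP]
Visit IS → queue [MK, TD, WB, WP]
Visit MK → queue [TD, WB, WP]
Visit TD → queue [WB, WP]
Visit WB; enqueue JY → queue [WP, JY]
Visit WP → queue [JY]
Visit JY; enqueue CQ → queue [CQ]
Visit CQ; enqueue UB → queue [UB]
Visit UB; enqueue TM → queue [TM]
Visit TM → queue []

HV -> HE -> KJ -> SL -> EA -> KT -> IS -> MK -> TD -> WB -> WP -> JY -> CQ -> UB -> TM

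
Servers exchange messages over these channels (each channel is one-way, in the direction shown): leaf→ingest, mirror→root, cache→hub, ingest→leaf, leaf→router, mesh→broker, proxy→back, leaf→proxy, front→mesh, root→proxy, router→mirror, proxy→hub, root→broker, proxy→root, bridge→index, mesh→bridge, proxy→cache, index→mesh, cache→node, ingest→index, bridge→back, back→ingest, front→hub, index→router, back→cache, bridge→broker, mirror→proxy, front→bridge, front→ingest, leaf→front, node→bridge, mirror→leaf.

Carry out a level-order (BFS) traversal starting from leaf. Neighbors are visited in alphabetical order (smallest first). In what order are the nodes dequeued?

Visit leaf; enqueue front, ingest, proxy, router → queue [front, ingest, proxy, router]
Visit front; enqueue bridge, hub, mesh → queue [ingest, proxy, router, bridge, hub, mesh]
Visit ingest; enqueue index → queue [proxy, router, bridge, hub, mesh, index]
Visit proxy; enqueue back, cache, root → queue [router, bridge, hub, mesh, index, back, cache, root]
Visit router; enqueue mirror → queue [bridge, hub, mesh, index, back, cache, root, mirror]
Visit bridge; enqueue broker → queue [hub, mesh, index, back, cache, root, mirror, broker]
Visit hub → queue [mesh, index, back, cache, root, mirror, broker]
Visit mesh → queue [index, back, cache, root, mirror, broker]
Visit index → queue [back, cache, root, mirror, broker]
Visit back → queue [cache, root, mirror, broker]
Visit cache; enqueue node → queue [root, mirror, broker, node]
Visit root → queue [mirror, broker, node]
Visit mirror → queue [broker, node]
Visit broker → queue [node]
Visit node → queue []

leaf front ingest proxy router bridge hub mesh index back cache root mirror broker node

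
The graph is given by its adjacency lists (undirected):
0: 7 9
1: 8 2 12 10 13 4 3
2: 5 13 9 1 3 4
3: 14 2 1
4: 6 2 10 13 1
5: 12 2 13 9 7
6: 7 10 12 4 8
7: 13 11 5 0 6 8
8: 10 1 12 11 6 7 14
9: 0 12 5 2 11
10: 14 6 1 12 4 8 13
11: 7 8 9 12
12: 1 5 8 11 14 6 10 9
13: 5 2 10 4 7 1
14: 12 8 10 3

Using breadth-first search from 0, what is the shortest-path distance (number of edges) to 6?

Level 0: 0
Level 1: 7, 9
Level 2: 2, 5, 6, 8, 11, 12, 13
Level 3: 1, 3, 4, 10, 14
6 first appears at level 2.

2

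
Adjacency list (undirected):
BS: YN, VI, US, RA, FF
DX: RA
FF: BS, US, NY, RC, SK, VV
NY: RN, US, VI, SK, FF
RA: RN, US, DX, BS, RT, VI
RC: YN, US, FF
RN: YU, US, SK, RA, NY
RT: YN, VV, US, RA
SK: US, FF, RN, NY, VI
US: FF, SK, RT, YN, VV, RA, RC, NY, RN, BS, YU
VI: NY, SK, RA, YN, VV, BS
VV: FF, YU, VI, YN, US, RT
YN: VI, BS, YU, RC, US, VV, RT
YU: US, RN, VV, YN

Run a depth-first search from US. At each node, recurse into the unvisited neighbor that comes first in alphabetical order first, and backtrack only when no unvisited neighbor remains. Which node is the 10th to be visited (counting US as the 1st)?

Visit US
US → BS
BS → FF
FF → NY
NY → RN
RN → RA
RA → DX
RA → RT
RT → VV
VV → VI
VI → SK
VI → YN
YN → RC
YN → YU

Visit order: US, BS, FF, NY, RN, RA, DX, RT, VV, VI, SK, YN, RC, YU

VI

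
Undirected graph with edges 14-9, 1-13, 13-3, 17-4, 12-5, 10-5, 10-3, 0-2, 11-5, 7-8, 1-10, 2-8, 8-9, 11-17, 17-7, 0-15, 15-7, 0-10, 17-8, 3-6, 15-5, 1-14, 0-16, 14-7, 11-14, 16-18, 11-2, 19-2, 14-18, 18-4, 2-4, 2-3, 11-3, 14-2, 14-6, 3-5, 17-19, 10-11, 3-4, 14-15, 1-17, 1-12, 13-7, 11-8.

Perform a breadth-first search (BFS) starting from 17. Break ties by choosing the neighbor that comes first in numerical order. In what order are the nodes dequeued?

Visit 17; enqueue 1, 4, 7, 8, 11, 19 → queue [1, 4, 7, 8, 11, 19]
Visit 1; enqueue 10, 12, 13, 14 → queue [4, 7, 8, 11, 19, 10, 12, 13, 14]
Visit 4; enqueue 2, 3, 18 → queue [7, 8, 11, 19, 10, 12, 13, 14, 2, 3, 18]
Visit 7; enqueue 15 → queue [8, 11, 19, 10, 12, 13, 14, 2, 3, 18, 15]
Visit 8; enqueue 9 → queue [11, 19, 10, 12, 13, 14, 2, 3, 18, 15, 9]
Visit 11; enqueue 5 → queue [19, 10, 12, 13, 14, 2, 3, 18, 15, 9, 5]
Visit 19 → queue [10, 12, 13, 14, 2, 3, 18, 15, 9, 5]
Visit 10; enqueue 0 → queue [12, 13, 14, 2, 3, 18, 15, 9, 5, 0]
Visit 12 → queue [13, 14, 2, 3, 18, 15, 9, 5, 0]
Visit 13 → queue [14, 2, 3, 18, 15, 9, 5, 0]
Visit 14; enqueue 6 → queue [2, 3, 18, 15, 9, 5, 0, 6]
Visit 2 → queue [3, 18, 15, 9, 5, 0, 6]
Visit 3 → queue [18, 15, 9, 5, 0, 6]
Visit 18; enqueue 16 → queue [15, 9, 5, 0, 6, 16]
Visit 15 → queue [9, 5, 0, 6, 16]
Visit 9 → queue [5, 0, 6, 16]
Visit 5 → queue [0, 6, 16]
Visit 0 → queue [6, 16]
Visit 6 → queue [16]
Visit 16 → queue []

17 1 4 7 8 11 19 10 12 13 14 2 3 18 15 9 5 0 6 16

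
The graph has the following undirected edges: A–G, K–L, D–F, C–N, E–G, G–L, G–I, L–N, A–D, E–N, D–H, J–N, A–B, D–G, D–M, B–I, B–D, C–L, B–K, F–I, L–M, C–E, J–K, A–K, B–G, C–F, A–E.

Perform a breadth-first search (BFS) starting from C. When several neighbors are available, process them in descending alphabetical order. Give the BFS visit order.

C N L F E J M K G I D A B H

Visit C; enqueue N, L, F, E → queue [N, L, F, E]
Visit N; enqueue J → queue [L, F, E, J]
Visit L; enqueue M, K, G → queue [F, E, J, M, K, G]
Visit F; enqueue I, D → queue [E, J, M, K, G, I, D]
Visit E; enqueue A → queue [J, M, K, G, I, D, A]
Visit J → queue [M, K, G, I, D, A]
Visit M → queue [K, G, I, D, A]
Visit K; enqueue B → queue [G, I, D, A, B]
Visit G → queue [I, D, A, B]
Visit I → queue [D, A, B]
Visit D; enqueue H → queue [A, B, H]
Visit A → queue [B, H]
Visit B → queue [H]
Visit H → queue []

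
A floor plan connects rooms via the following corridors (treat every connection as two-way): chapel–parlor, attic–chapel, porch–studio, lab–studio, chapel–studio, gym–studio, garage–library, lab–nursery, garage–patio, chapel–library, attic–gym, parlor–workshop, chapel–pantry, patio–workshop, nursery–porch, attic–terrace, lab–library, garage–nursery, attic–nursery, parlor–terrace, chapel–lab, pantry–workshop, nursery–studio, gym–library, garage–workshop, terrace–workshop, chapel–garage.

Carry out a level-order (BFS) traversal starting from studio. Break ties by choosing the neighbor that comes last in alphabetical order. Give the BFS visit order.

Visit studio; enqueue porch, nursery, lab, gym, chapel → queue [porch, nursery, lab, gym, chapel]
Visit porch → queue [nursery, lab, gym, chapel]
Visit nursery; enqueue garage, attic → queue [lab, gym, chapel, garage, attic]
Visit lab; enqueue library → queue [gym, chapel, garage, attic, library]
Visit gym → queue [chapel, garage, attic, library]
Visit chapel; enqueue parlor, pantry → queue [garage, attic, library, parlor, pantry]
Visit garage; enqueue workshop, patio → queue [attic, library, parlor, pantry, workshop, patio]
Visit attic; enqueue terrace → queue [library, parlor, pantry, workshop, patio, terrace]
Visit library → queue [parlor, pantry, workshop, patio, terrace]
Visit parlor → queue [pantry, workshop, patio, terrace]
Visit pantry → queue [workshop, patio, terrace]
Visit workshop → queue [patio, terrace]
Visit patio → queue [terrace]
Visit terrace → queue []

studio -> porch -> nursery -> lab -> gym -> chapel -> garage -> attic -> library -> parlor -> pantry -> workshop -> patio -> terrace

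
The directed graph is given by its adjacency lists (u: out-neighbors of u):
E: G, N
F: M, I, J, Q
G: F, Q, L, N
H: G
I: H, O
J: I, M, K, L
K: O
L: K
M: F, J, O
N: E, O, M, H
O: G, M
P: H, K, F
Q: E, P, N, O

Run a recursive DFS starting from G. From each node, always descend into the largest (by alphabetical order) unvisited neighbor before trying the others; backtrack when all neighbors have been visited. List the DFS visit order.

Visit G
G → Q
Q → P
P → K
K → O
O → M
M → J
J → L
J → I
I → H
M → F
Q → N
N → E

G -> Q -> P -> K -> O -> M -> J -> L -> I -> H -> F -> N -> E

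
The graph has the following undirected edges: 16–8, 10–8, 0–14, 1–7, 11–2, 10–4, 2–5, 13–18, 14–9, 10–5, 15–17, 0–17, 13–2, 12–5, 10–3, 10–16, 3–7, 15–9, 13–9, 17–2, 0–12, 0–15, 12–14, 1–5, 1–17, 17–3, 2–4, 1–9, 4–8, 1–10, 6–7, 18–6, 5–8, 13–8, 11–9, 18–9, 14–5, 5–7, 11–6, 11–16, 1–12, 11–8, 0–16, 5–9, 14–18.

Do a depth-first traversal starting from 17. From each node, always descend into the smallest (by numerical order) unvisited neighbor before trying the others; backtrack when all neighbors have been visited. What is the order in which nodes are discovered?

17 0 12 1 5 2 4 8 10 3 7 6 11 9 13 18 14 15 16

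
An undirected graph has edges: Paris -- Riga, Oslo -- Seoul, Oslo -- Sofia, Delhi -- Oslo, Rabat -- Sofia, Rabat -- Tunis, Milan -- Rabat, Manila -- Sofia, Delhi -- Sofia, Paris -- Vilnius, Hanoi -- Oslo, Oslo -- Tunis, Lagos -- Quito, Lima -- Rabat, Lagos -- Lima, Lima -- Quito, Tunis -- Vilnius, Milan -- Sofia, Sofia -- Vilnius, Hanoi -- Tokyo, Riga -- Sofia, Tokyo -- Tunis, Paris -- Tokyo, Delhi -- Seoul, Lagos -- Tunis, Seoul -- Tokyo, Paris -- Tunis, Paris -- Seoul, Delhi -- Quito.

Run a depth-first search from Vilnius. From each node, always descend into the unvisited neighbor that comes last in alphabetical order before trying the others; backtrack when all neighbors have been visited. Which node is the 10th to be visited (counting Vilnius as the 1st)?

Visit Vilnius
Vilnius → Tunis
Tunis → Tokyo
Tokyo → Seoul
Seoul → Paris
Paris → Riga
Riga → Sofia
Sofia → Rabat
Rabat → Milan
Rabat → Lima
Lima → Quito
Quito → Lagos
Quito → Delhi
Delhi → Oslo
Oslo → Hanoi
Sofia → Manila

Visit order: Vilnius, Tunis, Tokyo, Seoul, Paris, Riga, Sofia, Rabat, Milan, Lima, Quito, Lagos, Delhi, Oslo, Hanoi, Manila

Lima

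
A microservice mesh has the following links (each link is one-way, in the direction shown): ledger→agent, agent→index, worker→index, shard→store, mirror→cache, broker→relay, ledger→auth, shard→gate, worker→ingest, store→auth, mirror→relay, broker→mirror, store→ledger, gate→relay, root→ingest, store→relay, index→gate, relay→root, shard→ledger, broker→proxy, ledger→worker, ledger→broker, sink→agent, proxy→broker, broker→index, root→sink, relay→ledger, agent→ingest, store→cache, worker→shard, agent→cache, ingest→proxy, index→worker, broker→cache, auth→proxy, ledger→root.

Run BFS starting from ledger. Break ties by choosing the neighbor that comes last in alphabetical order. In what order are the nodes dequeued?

ledger -> worker -> root -> broker -> auth -> agent -> shard -> ingest -> index -> sink -> relay -> proxy -> mirror -> cache -> store -> gate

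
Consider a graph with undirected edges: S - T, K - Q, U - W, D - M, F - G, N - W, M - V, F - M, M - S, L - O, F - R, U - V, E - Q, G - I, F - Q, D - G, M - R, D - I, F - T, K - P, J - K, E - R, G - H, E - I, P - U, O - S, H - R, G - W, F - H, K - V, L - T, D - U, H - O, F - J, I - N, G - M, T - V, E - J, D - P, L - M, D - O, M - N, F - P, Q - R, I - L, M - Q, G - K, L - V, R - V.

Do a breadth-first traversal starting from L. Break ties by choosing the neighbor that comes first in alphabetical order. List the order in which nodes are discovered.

Visit L; enqueue I, M, O, T, V → queue [I, M, O, T, V]
Visit I; enqueue D, E, G, N → queue [M, O, T, V, D, E, G, N]
Visit M; enqueue F, Q, R, S → queue [O, T, V, D, E, G, N, F, Q, R, S]
Visit O; enqueue H → queue [T, V, D, E, G, N, F, Q, R, S, H]
Visit T → queue [V, D, E, G, N, F, Q, R, S, H]
Visit V; enqueue K, U → queue [D, E, G, N, F, Q, R, S, H, K, U]
Visit D; enqueue P → queue [E, G, N, F, Q, R, S, H, K, U, P]
Visit E; enqueue J → queue [G, N, F, Q, R, S, H, K, U, P, J]
Visit G; enqueue W → queue [N, F, Q, R, S, H, K, U, P, J, W]
Visit N → queue [F, Q, R, S, H, K, U, P, J, W]
Visit F → queue [Q, R, S, H, K, U, P, J, W]
Visit Q → queue [R, S, H, K, U, P, J, W]
Visit R → queue [S, H, K, U, P, J, W]
Visit S → queue [H, K, U, P, J, W]
Visit H → queue [K, U, P, J, W]
Visit K → queue [U, P, J, W]
Visit U → queue [P, J, W]
Visit P → queue [J, W]
Visit J → queue [W]
Visit W → queue []

L I M O T V D E G N F Q R S H K U P J W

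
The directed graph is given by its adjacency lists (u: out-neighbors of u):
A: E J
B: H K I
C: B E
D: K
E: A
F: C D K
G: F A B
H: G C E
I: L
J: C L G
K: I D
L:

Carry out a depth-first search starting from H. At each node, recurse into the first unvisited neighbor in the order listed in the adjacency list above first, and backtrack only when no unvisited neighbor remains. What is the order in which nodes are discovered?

H → G → F → C → B → K → I → L → D → E → A → J

Visit H
H → G
G → F
F → C
C → B
B → K
K → I
I → L
K → D
C → E
E → A
A → J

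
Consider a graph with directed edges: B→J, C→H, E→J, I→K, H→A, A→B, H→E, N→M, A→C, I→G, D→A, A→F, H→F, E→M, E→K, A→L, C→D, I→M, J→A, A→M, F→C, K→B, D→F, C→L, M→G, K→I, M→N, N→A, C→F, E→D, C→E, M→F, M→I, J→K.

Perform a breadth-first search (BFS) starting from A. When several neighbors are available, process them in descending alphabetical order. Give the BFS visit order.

Visit A; enqueue M, L, F, C, B → queue [M, L, F, C, B]
Visit M; enqueue N, I, G → queue [L, F, C, B, N, I, G]
Visit L → queue [F, C, B, N, I, G]
Visit F → queue [C, B, N, I, G]
Visit C; enqueue H, E, D → queue [B, N, I, G, H, E, D]
Visit B; enqueue J → queue [N, I, G, H, E, D, J]
Visit N → queue [I, G, H, E, D, J]
Visit I; enqueue K → queue [G, H, E, D, J, K]
Visit G → queue [H, E, D, J, K]
Visit H → queue [E, D, J, K]
Visit E → queue [D, J, K]
Visit D → queue [J, K]
Visit J → queue [K]
Visit K → queue []

A M L F C B N I G H E D J K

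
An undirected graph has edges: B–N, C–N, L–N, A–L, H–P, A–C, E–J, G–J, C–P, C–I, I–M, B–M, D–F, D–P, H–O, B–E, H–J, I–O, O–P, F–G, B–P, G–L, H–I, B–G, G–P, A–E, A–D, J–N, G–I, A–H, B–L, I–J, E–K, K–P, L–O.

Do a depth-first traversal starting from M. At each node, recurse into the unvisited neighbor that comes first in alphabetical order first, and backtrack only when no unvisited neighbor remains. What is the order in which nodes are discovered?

Visit M
M → B
B → E
E → A
A → C
C → I
I → G
G → F
F → D
D → P
P → H
H → J
J → N
N → L
L → O
P → K

M B E A C I G F D P H J N L O K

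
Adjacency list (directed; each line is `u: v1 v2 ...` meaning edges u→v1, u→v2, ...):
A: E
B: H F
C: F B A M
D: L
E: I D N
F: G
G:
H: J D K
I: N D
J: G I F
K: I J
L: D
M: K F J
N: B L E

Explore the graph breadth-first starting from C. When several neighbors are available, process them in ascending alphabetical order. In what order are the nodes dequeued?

C → A → B → F → M → E → H → G → J → K → D → I → N → L

Visit C; enqueue A, B, F, M → queue [A, B, F, M]
Visit A; enqueue E → queue [B, F, M, E]
Visit B; enqueue H → queue [F, M, E, H]
Visit F; enqueue G → queue [M, E, H, G]
Visit M; enqueue J, K → queue [E, H, G, J, K]
Visit E; enqueue D, I, N → queue [H, G, J, K, D, I, N]
Visit H → queue [G, J, K, D, I, N]
Visit G → queue [J, K, D, I, N]
Visit J → queue [K, D, I, N]
Visit K → queue [D, I, N]
Visit D; enqueue L → queue [I, N, L]
Visit I → queue [N, L]
Visit N → queue [L]
Visit L → queue []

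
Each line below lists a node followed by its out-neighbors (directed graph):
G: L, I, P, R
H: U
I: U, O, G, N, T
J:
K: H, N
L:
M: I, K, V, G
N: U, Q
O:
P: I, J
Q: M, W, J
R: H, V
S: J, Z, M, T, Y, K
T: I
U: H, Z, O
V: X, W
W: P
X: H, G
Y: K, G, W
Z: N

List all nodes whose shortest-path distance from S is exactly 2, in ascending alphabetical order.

G, H, I, N, V, W

Level 0: S
Level 1: J, K, M, T, Y, Z
Level 2: G, H, I, N, V, W
Level 3: L, O, P, Q, R, U, X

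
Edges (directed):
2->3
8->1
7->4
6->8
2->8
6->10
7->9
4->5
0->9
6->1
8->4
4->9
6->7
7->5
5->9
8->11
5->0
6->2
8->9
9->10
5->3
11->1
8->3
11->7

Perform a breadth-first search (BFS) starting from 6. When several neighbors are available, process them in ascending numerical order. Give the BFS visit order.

6 → 1 → 2 → 7 → 8 → 10 → 3 → 4 → 5 → 9 → 11 → 0

Visit 6; enqueue 1, 2, 7, 8, 10 → queue [1, 2, 7, 8, 10]
Visit 1 → queue [2, 7, 8, 10]
Visit 2; enqueue 3 → queue [7, 8, 10, 3]
Visit 7; enqueue 4, 5, 9 → queue [8, 10, 3, 4, 5, 9]
Visit 8; enqueue 11 → queue [10, 3, 4, 5, 9, 11]
Visit 10 → queue [3, 4, 5, 9, 11]
Visit 3 → queue [4, 5, 9, 11]
Visit 4 → queue [5, 9, 11]
Visit 5; enqueue 0 → queue [9, 11, 0]
Visit 9 → queue [11, 0]
Visit 11 → queue [0]
Visit 0 → queue []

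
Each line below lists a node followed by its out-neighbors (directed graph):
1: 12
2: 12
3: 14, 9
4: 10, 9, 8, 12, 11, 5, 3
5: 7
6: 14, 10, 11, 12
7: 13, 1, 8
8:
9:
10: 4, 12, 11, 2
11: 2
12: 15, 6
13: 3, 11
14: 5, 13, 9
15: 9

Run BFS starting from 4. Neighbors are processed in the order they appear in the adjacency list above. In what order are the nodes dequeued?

Visit 4; enqueue 10, 9, 8, 12, 11, 5, 3 → queue [10, 9, 8, 12, 11, 5, 3]
Visit 10; enqueue 2 → queue [9, 8, 12, 11, 5, 3, 2]
Visit 9 → queue [8, 12, 11, 5, 3, 2]
Visit 8 → queue [12, 11, 5, 3, 2]
Visit 12; enqueue 15, 6 → queue [11, 5, 3, 2, 15, 6]
Visit 11 → queue [5, 3, 2, 15, 6]
Visit 5; enqueue 7 → queue [3, 2, 15, 6, 7]
Visit 3; enqueue 14 → queue [2, 15, 6, 7, 14]
Visit 2 → queue [15, 6, 7, 14]
Visit 15 → queue [6, 7, 14]
Visit 6 → queue [7, 14]
Visit 7; enqueue 13, 1 → queue [14, 13, 1]
Visit 14 → queue [13, 1]
Visit 13 → queue [1]
Visit 1 → queue []

4, 10, 9, 8, 12, 11, 5, 3, 2, 15, 6, 7, 14, 13, 1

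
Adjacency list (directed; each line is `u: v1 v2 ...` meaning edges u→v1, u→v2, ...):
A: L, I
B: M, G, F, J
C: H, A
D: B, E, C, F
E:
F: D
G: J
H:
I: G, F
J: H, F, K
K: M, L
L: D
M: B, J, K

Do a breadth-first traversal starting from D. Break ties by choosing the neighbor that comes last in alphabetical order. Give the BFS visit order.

D, F, E, C, B, H, A, M, J, G, L, I, K

Visit D; enqueue F, E, C, B → queue [F, E, C, B]
Visit F → queue [E, C, B]
Visit E → queue [C, B]
Visit C; enqueue H, A → queue [B, H, A]
Visit B; enqueue M, J, G → queue [H, A, M, J, G]
Visit H → queue [A, M, J, G]
Visit A; enqueue L, I → queue [M, J, G, L, I]
Visit M; enqueue K → queue [J, G, L, I, K]
Visit J → queue [G, L, I, K]
Visit G → queue [L, I, K]
Visit L → queue [I, K]
Visit I → queue [K]
Visit K → queue []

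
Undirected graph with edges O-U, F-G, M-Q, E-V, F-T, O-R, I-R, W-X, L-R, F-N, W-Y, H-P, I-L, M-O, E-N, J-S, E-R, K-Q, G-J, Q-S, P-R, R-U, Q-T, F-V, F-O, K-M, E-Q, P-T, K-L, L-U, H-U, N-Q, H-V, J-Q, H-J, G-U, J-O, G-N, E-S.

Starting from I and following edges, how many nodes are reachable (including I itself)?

BFS from I visits: I, L, R, K, U, E, O, P, M, Q, G, H, N, S, V, F, J, T
Reachable nodes: 18 of 21 total.

18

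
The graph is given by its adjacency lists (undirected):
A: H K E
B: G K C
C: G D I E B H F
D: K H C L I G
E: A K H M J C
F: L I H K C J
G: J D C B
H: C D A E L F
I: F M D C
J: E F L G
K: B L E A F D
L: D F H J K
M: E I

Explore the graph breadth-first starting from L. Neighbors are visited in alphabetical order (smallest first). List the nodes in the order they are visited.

L → D → F → H → J → K → C → G → I → A → E → B → M

Visit L; enqueue D, F, H, J, K → queue [D, F, H, J, K]
Visit D; enqueue C, G, I → queue [F, H, J, K, C, G, I]
Visit F → queue [H, J, K, C, G, I]
Visit H; enqueue A, E → queue [J, K, C, G, I, A, E]
Visit J → queue [K, C, G, I, A, E]
Visit K; enqueue B → queue [C, G, I, A, E, B]
Visit C → queue [G, I, A, E, B]
Visit G → queue [I, A, E, B]
Visit I; enqueue M → queue [A, E, B, M]
Visit A → queue [E, B, M]
Visit E → queue [B, M]
Visit B → queue [M]
Visit M → queue []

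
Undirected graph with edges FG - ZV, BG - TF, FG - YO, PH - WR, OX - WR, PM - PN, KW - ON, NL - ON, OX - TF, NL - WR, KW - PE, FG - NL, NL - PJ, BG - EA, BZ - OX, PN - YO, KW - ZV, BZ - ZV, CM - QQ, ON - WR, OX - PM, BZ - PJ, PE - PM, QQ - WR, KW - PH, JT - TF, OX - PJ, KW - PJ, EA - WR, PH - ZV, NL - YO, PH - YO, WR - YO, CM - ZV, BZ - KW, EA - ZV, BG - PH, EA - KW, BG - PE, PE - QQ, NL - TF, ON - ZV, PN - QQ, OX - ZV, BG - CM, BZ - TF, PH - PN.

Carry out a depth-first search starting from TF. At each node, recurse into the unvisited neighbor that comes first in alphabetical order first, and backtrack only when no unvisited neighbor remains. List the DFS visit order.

Visit TF
TF → BG
BG → CM
CM → QQ
QQ → PE
PE → KW
KW → BZ
BZ → OX
OX → PJ
PJ → NL
NL → FG
FG → YO
YO → PH
PH → PN
PN → PM
PH → WR
WR → EA
EA → ZV
ZV → ON
TF → JT

TF, BG, CM, QQ, PE, KW, BZ, OX, PJ, NL, FG, YO, PH, PN, PM, WR, EA, ZV, ON, JT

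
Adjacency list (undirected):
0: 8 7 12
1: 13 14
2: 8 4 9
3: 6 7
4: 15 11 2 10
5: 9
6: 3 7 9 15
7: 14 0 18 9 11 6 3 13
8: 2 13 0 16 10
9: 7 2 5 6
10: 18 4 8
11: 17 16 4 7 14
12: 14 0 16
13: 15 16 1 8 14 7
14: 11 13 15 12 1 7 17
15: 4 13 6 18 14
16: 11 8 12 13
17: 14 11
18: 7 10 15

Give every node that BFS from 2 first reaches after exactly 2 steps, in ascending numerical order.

0, 5, 6, 7, 10, 11, 13, 15, 16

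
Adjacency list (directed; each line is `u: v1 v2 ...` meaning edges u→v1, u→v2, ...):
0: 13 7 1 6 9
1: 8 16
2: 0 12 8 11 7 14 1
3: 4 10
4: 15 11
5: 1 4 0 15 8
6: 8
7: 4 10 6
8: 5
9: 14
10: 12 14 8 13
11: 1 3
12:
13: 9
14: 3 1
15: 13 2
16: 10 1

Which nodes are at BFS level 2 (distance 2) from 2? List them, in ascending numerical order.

3, 4, 5, 6, 9, 10, 13, 16

Level 0: 2
Level 1: 0, 1, 7, 8, 11, 12, 14
Level 2: 3, 4, 5, 6, 9, 10, 13, 16
Level 3: 15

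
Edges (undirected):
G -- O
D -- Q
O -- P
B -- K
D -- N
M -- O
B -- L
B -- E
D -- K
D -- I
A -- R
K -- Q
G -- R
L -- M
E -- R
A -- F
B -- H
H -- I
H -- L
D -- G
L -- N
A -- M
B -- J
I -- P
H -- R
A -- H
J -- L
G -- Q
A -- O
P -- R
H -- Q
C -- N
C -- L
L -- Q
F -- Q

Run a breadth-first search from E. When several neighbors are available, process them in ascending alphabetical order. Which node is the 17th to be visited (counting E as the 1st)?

Visit E; enqueue B, R → queue [B, R]
Visit B; enqueue H, J, K, L → queue [R, H, J, K, L]
Visit R; enqueue A, G, P → queue [H, J, K, L, A, G, P]
Visit H; enqueue I, Q → queue [J, K, L, A, G, P, I, Q]
Visit J → queue [K, L, A, G, P, I, Q]
Visit K; enqueue D → queue [L, A, G, P, I, Q, D]
Visit L; enqueue C, M, N → queue [A, G, P, I, Q, D, C, M, N]
Visit A; enqueue F, O → queue [G, P, I, Q, D, C, M, N, F, O]
Visit G → queue [P, I, Q, D, C, M, N, F, O]
Visit P → queue [I, Q, D, C, M, N, F, O]
Visit I → queue [Q, D, C, M, N, F, O]
Visit Q → queue [D, C, M, N, F, O]
Visit D → queue [C, M, N, F, O]
Visit C → queue [M, N, F, O]
Visit M → queue [N, F, O]
Visit N → queue [F, O]
Visit F → queue [O]
Visit O → queue []

Visit order: E, B, R, H, J, K, L, A, G, P, I, Q, D, C, M, N, F, O

F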